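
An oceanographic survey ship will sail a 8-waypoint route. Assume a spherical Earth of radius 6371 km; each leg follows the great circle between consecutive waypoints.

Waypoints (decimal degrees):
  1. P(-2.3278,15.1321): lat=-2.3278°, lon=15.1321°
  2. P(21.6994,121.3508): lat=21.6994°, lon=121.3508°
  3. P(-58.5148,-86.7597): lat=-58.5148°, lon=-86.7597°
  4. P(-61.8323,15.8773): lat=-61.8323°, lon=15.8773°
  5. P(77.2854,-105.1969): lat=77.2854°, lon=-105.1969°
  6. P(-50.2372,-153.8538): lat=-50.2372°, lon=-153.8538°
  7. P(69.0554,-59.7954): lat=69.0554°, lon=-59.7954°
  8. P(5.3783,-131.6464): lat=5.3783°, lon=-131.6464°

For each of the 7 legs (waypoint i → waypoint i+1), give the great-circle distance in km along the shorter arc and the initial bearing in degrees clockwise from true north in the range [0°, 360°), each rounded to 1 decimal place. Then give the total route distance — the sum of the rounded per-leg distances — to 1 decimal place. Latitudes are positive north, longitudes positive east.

Leg 1: dist=11777.9 km, bearing=68.1°
Leg 2: dist=15346.6 km, bearing=158.4°
Leg 3: dist=5086.7 km, bearing=140.0°
Leg 4: dist=17346.9 km, bearing=332.4°
Leg 5: dist=14573.3 km, bearing=219.6°
Leg 6: dist=15259.3 km, bearing=31.7°
Leg 7: dist=8735.1 km, bearing=254.9°
Total: 88125.8 km

Leg 1: φ1=-0.0406278, φ2=0.3787260, Δφ=0.4193538, Δλ=1.8538660 rad; a=sin²(Δφ/2)+cosφ1·cosφ2·sin²(Δλ/2)=0.6371576551; c=2·atan2(√a, √(1-a))=1.848673954; dist=6371·c=11777.902 ≈ 11777.9 km; running total=11777.9 km
Leg 1 bearing: y=sinΔλ·cosφ2=0.89215921, x=cosφ1·sinφ2-sinφ1·cosφ2·cosΔλ=0.35889143; θ=atan2(y, x)=68.0864° ≈ 68.1°
Leg 2: φ1=0.3787260, φ2=-1.0212759, Δφ=-1.4000019, Δλ=-3.6322134 rad; a=sin²(Δφ/2)+cosφ1·cosφ2·sin²(Δλ/2)=0.8716642024; c=2·atan2(√a, √(1-a))=2.408828765; dist=6371·c=15346.648 ≈ 15346.6 km; running total=27124.5 km
Leg 2 bearing: y=sinΔλ·cosφ2=0.24608371, x=cosφ1·sinφ2-sinφ1·cosφ2·cosΔλ=-0.62201743; θ=atan2(y, x)=158.4152° ≈ 158.4°
Leg 3: φ1=-1.0212759, φ2=-1.0791772, Δφ=-0.0579013, Δλ=1.7913536 rad; a=sin²(Δφ/2)+cosφ1·cosφ2·sin²(Δλ/2)=0.1510782318; c=2·atan2(√a, √(1-a))=0.798414032; dist=6371·c=5086.696 ≈ 5086.7 km; running total=32211.2 km
Leg 3 bearing: y=sinΔλ·cosφ2=0.46061868, x=cosφ1·sinφ2-sinφ1·cosφ2·cosΔλ=-0.54849323; θ=atan2(y, x)=139.9768° ≈ 140.0°
Leg 4: φ1=-1.0791772, φ2=1.3488847, Δφ=2.4280619, Δλ=-2.1131434 rad; a=sin²(Δφ/2)+cosφ1·cosφ2·sin²(Δλ/2)=0.9567891382; c=2·atan2(√a, √(1-a))=2.722794329; dist=6371·c=17346.923 ≈ 17346.9 km; running total=49558.1 km
Leg 4 bearing: y=sinΔλ·cosφ2=-0.18851109, x=cosφ1·sinφ2-sinφ1·cosφ2·cosΔλ=0.36033082; θ=atan2(y, x)=-27.6168° <0 so +360° → 332.3832° ≈ 332.4°
Leg 5: φ1=1.3488847, φ2=-0.8768045, Δφ=-2.2256892, Δλ=-0.8492231 rad; a=sin²(Δφ/2)+cosφ1·cosφ2·sin²(Δλ/2)=0.8284290233; c=2·atan2(√a, √(1-a))=2.287440517; dist=6371·c=14573.284 ≈ 14573.3 km; running total=64131.4 km
Leg 5 bearing: y=sinΔλ·cosφ2=-0.48019893, x=cosφ1·sinφ2-sinφ1·cosφ2·cosΔλ=-0.58133166; θ=atan2(y, x)=-140.4422° <0 so +360° → 219.5578° ≈ 219.6°
Leg 6: φ1=-0.8768045, φ2=1.2052441, Δφ=2.0820486, Δλ=1.6416288 rad; a=sin²(Δφ/2)+cosφ1·cosφ2·sin²(Δλ/2)=0.8670449079; c=2·atan2(√a, √(1-a))=2.395121661; dist=6371·c=15259.320 ≈ 15259.3 km; running total=79390.7 km
Leg 6 bearing: y=sinΔλ·cosφ2=0.35656872, x=cosφ1·sinφ2-sinφ1·cosφ2·cosΔλ=0.57790214; θ=atan2(y, x)=31.6748° ≈ 31.7°
Leg 7: φ1=1.2052441, φ2=0.0938690, Δφ=-1.1113751, Δλ=-1.2540365 rad; a=sin²(Δφ/2)+cosφ1·cosφ2·sin²(Δλ/2)=0.4008027908; c=2·atan2(√a, √(1-a))=1.371076823; dist=6371·c=8735.130 ≈ 8735.1 km; running total=88125.8 km
Leg 7 bearing: y=sinΔλ·cosφ2=-0.94606625, x=cosφ1·sinφ2-sinφ1·cosφ2·cosΔλ=-0.25612166; θ=atan2(y, x)=-105.1482° <0 so +360° → 254.8518° ≈ 254.9°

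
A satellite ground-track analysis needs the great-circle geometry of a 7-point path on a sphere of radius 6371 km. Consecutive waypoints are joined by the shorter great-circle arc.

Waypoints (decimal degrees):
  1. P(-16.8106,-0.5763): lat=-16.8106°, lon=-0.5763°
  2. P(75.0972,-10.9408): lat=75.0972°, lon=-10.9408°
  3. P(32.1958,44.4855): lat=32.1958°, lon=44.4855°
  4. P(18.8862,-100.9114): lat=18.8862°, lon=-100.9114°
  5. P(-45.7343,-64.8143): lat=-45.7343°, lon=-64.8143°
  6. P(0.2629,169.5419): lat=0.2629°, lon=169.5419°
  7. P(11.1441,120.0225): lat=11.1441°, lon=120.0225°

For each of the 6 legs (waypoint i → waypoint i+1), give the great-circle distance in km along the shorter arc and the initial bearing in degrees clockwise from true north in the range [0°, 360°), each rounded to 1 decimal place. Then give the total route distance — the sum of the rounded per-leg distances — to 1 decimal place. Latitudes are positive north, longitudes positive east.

Leg 1: dist=10245.3 km, bearing=357.3°
Leg 2: dist=5596.2 km, bearing=115.1°
Leg 3: dist=13245.0 km, bearing=322.0°
Leg 4: dist=8054.1 km, bearing=154.4°
Leg 5: dist=12699.2 km, bearing=243.0°
Leg 6: dist=5600.9 km, bearing=284.3°
Total: 55440.7 km

Leg 1: φ1=-0.2934003, φ2=1.3106934, Δφ=1.6040937, Δλ=-0.1808947 rad; a=sin²(Δφ/2)+cosφ1·cosφ2·sin²(Δλ/2)=0.5186541420; c=2·atan2(√a, √(1-a))=1.608113271; dist=6371·c=10245.290 ≈ 10245.3 km; running total=10245.3 km
Leg 1 bearing: y=sinΔλ·cosφ2=-0.04626918, x=cosφ1·sinφ2-sinφ1·cosφ2·cosΔλ=0.99823206; θ=atan2(y, x)=-2.6538° <0 so +360° → 357.3462° ≈ 357.3°
Leg 2: φ1=1.3106934, φ2=0.5619227, Δφ=-0.7487707, Δλ=0.9673714 rad; a=sin²(Δφ/2)+cosφ1·cosφ2·sin²(Δλ/2)=0.1808039404; c=2·atan2(√a, √(1-a))=0.878388816; dist=6371·c=5596.215 ≈ 5596.2 km; running total=15841.5 km
Leg 2 bearing: y=sinΔλ·cosφ2=0.69678502, x=cosφ1·sinφ2-sinφ1·cosφ2·cosΔλ=-0.32702620; θ=atan2(y, x)=115.1423° ≈ 115.1°
Leg 3: φ1=0.5619227, φ2=0.3296264, Δφ=-0.2322963, Δλ=-2.5376546 rad; a=sin²(Δφ/2)+cosφ1·cosφ2·sin²(Δλ/2)=0.7432864111; c=2·atan2(√a, √(1-a))=2.078958903; dist=6371·c=13245.047 ≈ 13245.0 km; running total=29086.5 km
Leg 3 bearing: y=sinΔλ·cosφ2=-0.53731508, x=cosφ1·sinφ2-sinφ1·cosφ2·cosΔλ=0.68886820; θ=atan2(y, x)=-37.9541° <0 so +360° → 322.0459° ≈ 322.0°
Leg 4: φ1=0.3296264, φ2=-0.7982141, Δφ=-1.1278405, Δλ=0.6300132 rad; a=sin²(Δφ/2)+cosφ1·cosφ2·sin²(Δλ/2)=0.3490868504; c=2·atan2(√a, √(1-a))=1.264188613; dist=6371·c=8054.146 ≈ 8054.1 km; running total=37140.6 km
Leg 4 bearing: y=sinΔλ·cosφ2=0.41122268, x=cosφ1·sinφ2-sinφ1·cosφ2·cosΔλ=-0.86011441; θ=atan2(y, x)=154.4474° ≈ 154.4°
Leg 5: φ1=-0.7982141, φ2=0.0045885, Δφ=0.8028026, Δλ=4.0902873 rad; a=sin²(Δφ/2)+cosφ1·cosφ2·sin²(Δλ/2)=0.7050146962; c=2·atan2(√a, √(1-a))=1.993282615; dist=6371·c=12699.204 ≈ 12699.2 km; running total=49839.8 km
Leg 5 bearing: y=sinΔλ·cosφ2=-0.81264696, x=cosφ1·sinφ2-sinφ1·cosφ2·cosΔλ=-0.41410242; θ=atan2(y, x)=-117.0021° <0 so +360° → 242.9979° ≈ 243.0°
Leg 6: φ1=0.0045885, φ2=0.1945012, Δφ=0.1899128, Δλ=-0.8642766 rad; a=sin²(Δφ/2)+cosφ1·cosφ2·sin²(Δλ/2)=0.1810851660; c=2·atan2(√a, √(1-a))=0.879119324; dist=6371·c=5600.869 ≈ 5600.9 km; running total=55440.7 km
Leg 6 bearing: y=sinΔλ·cosφ2=-0.74628361, x=cosφ1·sinφ2-sinφ1·cosφ2·cosΔλ=0.19035255; θ=atan2(y, x)=-75.6908° <0 so +360° → 284.3092° ≈ 284.3°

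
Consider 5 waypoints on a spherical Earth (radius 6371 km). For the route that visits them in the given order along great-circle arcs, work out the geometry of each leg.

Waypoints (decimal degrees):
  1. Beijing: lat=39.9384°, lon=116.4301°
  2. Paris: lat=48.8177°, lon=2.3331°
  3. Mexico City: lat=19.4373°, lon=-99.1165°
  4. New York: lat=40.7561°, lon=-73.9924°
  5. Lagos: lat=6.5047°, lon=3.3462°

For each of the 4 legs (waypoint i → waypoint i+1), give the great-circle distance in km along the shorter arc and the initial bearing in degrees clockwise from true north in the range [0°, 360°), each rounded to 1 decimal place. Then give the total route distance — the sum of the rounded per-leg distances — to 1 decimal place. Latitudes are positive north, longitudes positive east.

Leg 1: φ1=0.6970566, φ2=0.8520296, Δφ=0.1549730, Δλ=-1.9913683 rad; a=sin²(Δφ/2)+cosφ1·cosφ2·sin²(Δλ/2)=0.3614864029; c=2·atan2(√a, √(1-a))=1.290097498; dist=6371·c=8219.211 ≈ 8219.2 km; running total=8219.2 km
Leg 1 bearing: y=sinΔλ·cosφ2=-0.60107612, x=cosφ1·sinφ2-sinφ1·cosφ2·cosΔλ=0.74964220; θ=atan2(y, x)=-38.7232° <0 so +360° → 321.2768° ≈ 321.3°
Leg 2: φ1=0.8520296, φ2=0.3392449, Δφ=-0.5127847, Δλ=-1.7706295 rad; a=sin²(Δφ/2)+cosφ1·cosφ2·sin²(Δλ/2)=0.4364027023; c=2·atan2(√a, √(1-a))=1.443256241; dist=6371·c=9194.986 ≈ 9195.0 km; running total=17414.2 km
Leg 2 bearing: y=sinΔλ·cosφ2=-0.92424011, x=cosφ1·sinφ2-sinφ1·cosφ2·cosΔλ=0.36000243; θ=atan2(y, x)=-68.7185° <0 so +360° → 291.2815° ≈ 291.3°
Leg 3: φ1=0.3392449, φ2=0.7113281, Δφ=0.3720833, Δλ=0.4384983 rad; a=sin²(Δφ/2)+cosφ1·cosφ2·sin²(Δλ/2)=0.0680049502; c=2·atan2(√a, √(1-a))=0.527655145; dist=6371·c=3361.691 ≈ 3361.7 km; running total=20775.9 km
Leg 3 bearing: y=sinΔλ·cosφ2=0.32161765, x=cosφ1·sinφ2-sinφ1·cosφ2·cosΔλ=0.38740572; θ=atan2(y, x)=39.6989° ≈ 39.7°
Leg 4: φ1=0.7113281, φ2=0.1135284, Δφ=-0.5977997, Δλ=1.3498132 rad; a=sin²(Δφ/2)+cosφ1·cosφ2·sin²(Δλ/2)=0.3805386825; c=2·atan2(√a, √(1-a))=1.329540125; dist=6371·c=8470.500 ≈ 8470.5 km; running total=29246.4 km
Leg 4 bearing: y=sinΔλ·cosφ2=0.96940154, x=cosφ1·sinφ2-sinφ1·cosφ2·cosΔλ=-0.05636157; θ=atan2(y, x)=93.3275° ≈ 93.3°

Leg 1: dist=8219.2 km, bearing=321.3°
Leg 2: dist=9195.0 km, bearing=291.3°
Leg 3: dist=3361.7 km, bearing=39.7°
Leg 4: dist=8470.5 km, bearing=93.3°
Total: 29246.4 km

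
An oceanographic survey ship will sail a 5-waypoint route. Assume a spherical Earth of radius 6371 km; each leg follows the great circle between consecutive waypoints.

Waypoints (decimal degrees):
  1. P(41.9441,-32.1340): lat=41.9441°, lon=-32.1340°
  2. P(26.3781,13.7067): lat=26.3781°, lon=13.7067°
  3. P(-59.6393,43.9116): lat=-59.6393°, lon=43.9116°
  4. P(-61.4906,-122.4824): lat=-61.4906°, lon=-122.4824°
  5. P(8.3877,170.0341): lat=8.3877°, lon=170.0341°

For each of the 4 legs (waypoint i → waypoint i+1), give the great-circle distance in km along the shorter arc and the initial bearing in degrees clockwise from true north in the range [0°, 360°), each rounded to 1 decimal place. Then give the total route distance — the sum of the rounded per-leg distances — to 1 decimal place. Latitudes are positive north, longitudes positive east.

Leg 1: φ1=0.7320626, φ2=0.4603847, Δφ=-0.2716780, Δλ=0.8000711 rad; a=sin²(Δφ/2)+cosφ1·cosφ2·sin²(Δλ/2)=0.1194064183; c=2·atan2(√a, √(1-a))=0.705654634; dist=6371·c=4495.726 ≈ 4495.7 km; running total=4495.7 km
Leg 1 bearing: y=sinΔλ·cosφ2=0.64271056, x=cosφ1·sinφ2-sinφ1·cosφ2·cosΔλ=-0.08670200; θ=atan2(y, x)=97.6829° ≈ 97.7°
Leg 2: φ1=0.4603847, φ2=-1.0409021, Δφ=-1.5012868, Δλ=0.5271750 rad; a=sin²(Δφ/2)+cosφ1·cosφ2·sin²(Δλ/2)=0.4960122661; c=2·atan2(√a, √(1-a))=1.562820774; dist=6371·c=9956.731 ≈ 9956.7 km; running total=14452.4 km
Leg 2 bearing: y=sinΔλ·cosφ2=0.25428478, x=cosφ1·sinφ2-sinφ1·cosφ2·cosΔλ=-0.96709650; θ=atan2(y, x)=165.2683° ≈ 165.3°
Leg 3: φ1=-1.0409021, φ2=-1.0732134, Δφ=-0.0323113, Δλ=-2.9041232 rad; a=sin²(Δφ/2)+cosφ1·cosφ2·sin²(Δλ/2)=0.2381247871; c=2·atan2(√a, √(1-a))=1.019548733; dist=6371·c=6495.545 ≈ 6495.5 km; running total=20947.9 km
Leg 3 bearing: y=sinΔλ·cosφ2=-0.11228260, x=cosφ1·sinφ2-sinφ1·cosφ2·cosΔλ=-0.84443952; θ=atan2(y, x)=-172.4260° <0 so +360° → 187.5740° ≈ 187.6°
Leg 4: φ1=-1.0732134, φ2=0.1463930, Δφ=1.2196064, Δλ=5.1053760 rad; a=sin²(Δφ/2)+cosφ1·cosφ2·sin²(Δλ/2)=0.4736772017; c=2·atan2(√a, √(1-a))=1.518126381; dist=6371·c=9671.983 ≈ 9672.0 km; running total=30619.9 km
Leg 4 bearing: y=sinΔλ·cosφ2=-0.91388835, x=cosφ1·sinφ2-sinφ1·cosφ2·cosΔλ=0.40253761; θ=atan2(y, x)=-66.2281° <0 so +360° → 293.7719° ≈ 293.8°

Leg 1: dist=4495.7 km, bearing=97.7°
Leg 2: dist=9956.7 km, bearing=165.3°
Leg 3: dist=6495.5 km, bearing=187.6°
Leg 4: dist=9672.0 km, bearing=293.8°
Total: 30619.9 km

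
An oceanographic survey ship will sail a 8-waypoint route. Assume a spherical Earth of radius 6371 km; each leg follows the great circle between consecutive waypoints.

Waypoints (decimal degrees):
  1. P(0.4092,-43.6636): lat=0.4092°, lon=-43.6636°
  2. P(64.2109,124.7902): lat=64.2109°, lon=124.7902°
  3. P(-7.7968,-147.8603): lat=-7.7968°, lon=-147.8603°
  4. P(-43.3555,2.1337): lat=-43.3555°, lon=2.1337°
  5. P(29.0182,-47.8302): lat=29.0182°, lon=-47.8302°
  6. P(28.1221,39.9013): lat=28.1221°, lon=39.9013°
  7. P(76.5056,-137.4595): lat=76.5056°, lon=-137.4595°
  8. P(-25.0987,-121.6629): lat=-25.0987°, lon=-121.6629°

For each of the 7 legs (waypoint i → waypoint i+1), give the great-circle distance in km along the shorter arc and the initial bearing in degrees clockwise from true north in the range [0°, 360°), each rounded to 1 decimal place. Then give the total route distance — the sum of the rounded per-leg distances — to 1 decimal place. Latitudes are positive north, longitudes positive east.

Leg 1: dist=12767.7 km, bearing=5.5°
Leg 2: dist=10659.9 km, bearing=95.8°
Leg 3: dist=13571.7 km, bearing=154.6°
Leg 4: dist=9523.0 km, bearing=317.8°
Leg 5: dist=8337.3 km, bearing=65.8°
Leg 6: dist=8379.6 km, bearing=359.4°
Leg 7: dist=11349.8 km, bearing=165.4°
Total: 74589.0 km

Leg 1: φ1=0.0071419, φ2=1.1206916, Δφ=1.1135497, Δλ=2.9400734 rad; a=sin²(Δφ/2)+cosφ1·cosφ2·sin²(Δλ/2)=0.7099071994; c=2·atan2(√a, √(1-a))=2.004037143; dist=6371·c=12767.721 ≈ 12767.7 km; running total=12767.7 km
Leg 1 bearing: y=sinΔλ·cosφ2=0.08708071, x=cosφ1·sinφ2-sinφ1·cosφ2·cosΔλ=0.90342284; θ=atan2(y, x)=5.5057° ≈ 5.5°
Leg 2: φ1=1.1206916, φ2=-0.1360798, Δφ=-1.2567715, Δλ=-4.7586489 rad; a=sin²(Δφ/2)+cosφ1·cosφ2·sin²(Δλ/2)=0.5511080047; c=2·atan2(√a, √(1-a))=1.673191172; dist=6371·c=10659.901 ≈ 10659.9 km; running total=23427.6 km
Leg 2 bearing: y=sinΔλ·cosφ2=0.98969551, x=cosφ1·sinφ2-sinφ1·cosφ2·cosΔλ=-0.10027307; θ=atan2(y, x)=95.7853° ≈ 95.8°
Leg 3: φ1=-0.1360798, φ2=-0.7566962, Δφ=-0.6206164, Δλ=2.6178892 rad; a=sin²(Δφ/2)+cosφ1·cosφ2·sin²(Δλ/2)=0.7653506130; c=2·atan2(√a, √(1-a))=2.130224026; dist=6371·c=13571.657 ≈ 13571.7 km; running total=36999.3 km
Leg 3 bearing: y=sinΔλ·cosφ2=0.36361999, x=cosφ1·sinφ2-sinφ1·cosφ2·cosΔλ=-0.76559566; θ=atan2(y, x)=154.5946° ≈ 154.6°
Leg 4: φ1=-0.7566962, φ2=0.5064631, Δφ=1.2631594, Δλ=-0.8720346 rad; a=sin²(Δφ/2)+cosφ1·cosφ2·sin²(Δλ/2)=0.4620062660; c=2·atan2(√a, √(1-a))=1.494735542; dist=6371·c=9522.960 ≈ 9523.0 km; running total=46522.3 km
Leg 4 bearing: y=sinΔλ·cosφ2=-0.66952527, x=cosφ1·sinφ2-sinφ1·cosφ2·cosΔλ=0.73889229; θ=atan2(y, x)=-42.1804° <0 so +360° → 317.8196° ≈ 317.8°
Leg 5: φ1=0.5064631, φ2=0.4908232, Δφ=-0.0156399, Δλ=1.5312035 rad; a=sin²(Δφ/2)+cosφ1·cosφ2·sin²(Δλ/2)=0.3704129126; c=2·atan2(√a, √(1-a))=1.308629264; dist=6371·c=8337.277 ≈ 8337.3 km; running total=54859.6 km
Leg 5 bearing: y=sinΔλ·cosφ2=0.88125395, x=cosφ1·sinφ2-sinφ1·cosφ2·cosΔλ=0.39524704; θ=atan2(y, x)=65.8435° ≈ 65.8°
Leg 6: φ1=0.4908232, φ2=1.3352746, Δφ=0.8444514, Δλ=-3.0955299 rad; a=sin²(Δφ/2)+cosφ1·cosφ2·sin²(Δλ/2)=0.3736222659; c=2·atan2(√a, √(1-a))=1.315269186; dist=6371·c=8379.580 ≈ 8379.6 km; running total=63239.2 km
Leg 6 bearing: y=sinΔλ·cosφ2=-0.01074495, x=cosφ1·sinφ2-sinφ1·cosφ2·cosΔλ=0.96747053; θ=atan2(y, x)=-0.6363° <0 so +360° → 359.3637° ≈ 359.4°
Leg 7: φ1=1.3352746, φ2=-0.4380550, Δφ=-1.7733296, Δλ=0.2757027 rad; a=sin²(Δφ/2)+cosφ1·cosφ2·sin²(Δλ/2)=0.6045660019; c=2·atan2(√a, √(1-a))=1.781483578; dist=6371·c=11349.832 ≈ 11349.8 km; running total=74589.0 km
Leg 7 bearing: y=sinΔλ·cosφ2=0.24651941, x=cosφ1·sinφ2-sinφ1·cosφ2·cosΔλ=-0.94630438; θ=atan2(y, x)=165.3985° ≈ 165.4°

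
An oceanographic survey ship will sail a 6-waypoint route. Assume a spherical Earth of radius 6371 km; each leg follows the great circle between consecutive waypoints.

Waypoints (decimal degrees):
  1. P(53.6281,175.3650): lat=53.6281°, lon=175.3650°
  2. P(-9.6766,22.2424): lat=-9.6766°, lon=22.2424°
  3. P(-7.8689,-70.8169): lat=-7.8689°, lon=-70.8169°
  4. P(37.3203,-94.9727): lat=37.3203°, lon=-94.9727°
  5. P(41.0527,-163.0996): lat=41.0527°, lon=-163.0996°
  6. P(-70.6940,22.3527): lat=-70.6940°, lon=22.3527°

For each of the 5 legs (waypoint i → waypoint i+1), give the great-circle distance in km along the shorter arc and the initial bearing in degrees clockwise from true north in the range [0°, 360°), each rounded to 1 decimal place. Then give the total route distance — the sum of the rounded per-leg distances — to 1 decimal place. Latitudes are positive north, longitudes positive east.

Leg 1: φ1=0.9359869, φ2=-0.1688885, Δφ=-1.1048754, Δλ=-2.6724935 rad; a=sin²(Δφ/2)+cosφ1·cosφ2·sin²(Δλ/2)=0.8283890635; c=2·atan2(√a, √(1-a))=2.287334529; dist=6371·c=14572.608 ≈ 14572.6 km; running total=14572.6 km
Leg 1 bearing: y=sinΔλ·cosφ2=-0.44565076, x=cosφ1·sinφ2-sinφ1·cosφ2·cosΔλ=0.60830740; θ=atan2(y, x)=-36.2268° <0 so +360° → 323.7732° ≈ 323.8°
Leg 2: φ1=-0.1688885, φ2=-0.1373382, Δφ=0.0315503, Δλ=-1.6241912 rad; a=sin²(Δφ/2)+cosφ1·cosφ2·sin²(Δλ/2)=0.5145512695; c=2·atan2(√a, √(1-a))=1.599902976; dist=6371·c=10192.982 ≈ 10193.0 km; running total=24765.6 km
Leg 2 bearing: y=sinΔλ·cosφ2=-0.98917217, x=cosφ1·sinφ2-sinφ1·cosφ2·cosΔλ=-0.14384523; θ=atan2(y, x)=-98.2739° <0 so +360° → 261.7261° ≈ 261.7°
Leg 3: φ1=-0.1373382, φ2=0.6513621, Δφ=0.7887003, Δλ=-0.4215982 rad; a=sin²(Δφ/2)+cosφ1·cosφ2·sin²(Δλ/2)=0.1821061652; c=2·atan2(√a, √(1-a))=0.881767758; dist=6371·c=5617.742 ≈ 5617.7 km; running total=30383.3 km
Leg 3 bearing: y=sinΔλ·cosφ2=-0.32543520, x=cosφ1·sinφ2-sinφ1·cosφ2·cosΔλ=0.69990426; θ=atan2(y, x)=-24.9371° <0 so +360° → 335.0629° ≈ 335.1°
Leg 4: φ1=0.6513621, φ2=0.7165048, Δφ=0.0651427, Δλ=-1.1890387 rad; a=sin²(Δφ/2)+cosφ1·cosφ2·sin²(Δλ/2)=0.1892036597; c=2·atan2(√a, √(1-a))=0.900022069; dist=6371·c=5734.041 ≈ 5734.0 km; running total=36117.3 km
Leg 4 bearing: y=sinΔλ·cosφ2=-0.69981870, x=cosφ1·sinφ2-sinφ1·cosφ2·cosΔλ=0.35196068; θ=atan2(y, x)=-63.3007° <0 so +360° → 296.6993° ≈ 296.7°
Leg 5: φ1=0.7165048, φ2=-1.2338431, Δφ=-1.9503478, Δλ=3.2367532 rad; a=sin²(Δφ/2)+cosφ1·cosφ2·sin²(Δλ/2)=0.9340053301; c=2·atan2(√a, √(1-a))=2.621978149; dist=6371·c=16704.623 ≈ 16704.6 km; running total=52821.9 km
Leg 5 bearing: y=sinΔλ·cosφ2=-0.03141389, x=cosφ1·sinφ2-sinφ1·cosφ2·cosΔλ=-0.49555087; θ=atan2(y, x)=-176.3728° <0 so +360° → 183.6272° ≈ 183.6°

Leg 1: dist=14572.6 km, bearing=323.8°
Leg 2: dist=10193.0 km, bearing=261.7°
Leg 3: dist=5617.7 km, bearing=335.1°
Leg 4: dist=5734.0 km, bearing=296.7°
Leg 5: dist=16704.6 km, bearing=183.6°
Total: 52821.9 km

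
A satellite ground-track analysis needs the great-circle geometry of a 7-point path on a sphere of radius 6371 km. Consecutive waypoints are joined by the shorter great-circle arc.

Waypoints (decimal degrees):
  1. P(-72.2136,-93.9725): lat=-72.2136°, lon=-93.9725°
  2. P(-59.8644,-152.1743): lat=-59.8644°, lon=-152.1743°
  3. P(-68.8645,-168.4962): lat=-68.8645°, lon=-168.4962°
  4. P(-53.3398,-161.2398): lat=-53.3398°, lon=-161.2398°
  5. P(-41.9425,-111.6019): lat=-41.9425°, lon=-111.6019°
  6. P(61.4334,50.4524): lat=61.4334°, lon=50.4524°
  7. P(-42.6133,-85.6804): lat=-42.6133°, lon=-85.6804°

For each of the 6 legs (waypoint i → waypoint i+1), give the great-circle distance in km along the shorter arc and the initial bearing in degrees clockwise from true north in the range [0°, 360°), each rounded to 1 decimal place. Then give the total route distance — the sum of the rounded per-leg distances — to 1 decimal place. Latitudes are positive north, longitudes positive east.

Leg 1: φ1=-1.2603651, φ2=-1.0448309, Δφ=0.2155342, Δλ=-1.0158130 rad; a=sin²(Δφ/2)+cosφ1·cosφ2·sin²(Δλ/2)=0.0478440072; c=2·atan2(√a, √(1-a))=0.441031125; dist=6371·c=2809.809 ≈ 2809.8 km; running total=2809.8 km
Leg 1 bearing: y=sinΔλ·cosφ2=-0.42669540, x=cosφ1·sinφ2-sinφ1·cosφ2·cosΔλ=-0.01228284; θ=atan2(y, x)=-91.6489° <0 so +360° → 268.3511° ≈ 268.4°
Leg 2: φ1=-1.0448309, φ2=-1.2019123, Δφ=-0.1570814, Δλ=-0.2848709 rad; a=sin²(Δφ/2)+cosφ1·cosφ2·sin²(Δλ/2)=0.0098038247; c=2·atan2(√a, √(1-a))=0.198353539; dist=6371·c=1263.710 ≈ 1263.7 km; running total=4073.5 km
Leg 2 bearing: y=sinΔλ·cosφ2=-0.10133361, x=cosφ1·sinφ2-sinφ1·cosφ2·cosΔλ=-0.16900396; θ=atan2(y, x)=-149.0534° <0 so +360° → 210.9466° ≈ 210.9°
Leg 3: φ1=-1.2019123, φ2=-0.9309551, Δφ=0.2709571, Δλ=0.1266481 rad; a=sin²(Δφ/2)+cosφ1·cosφ2·sin²(Δλ/2)=0.0191045569; c=2·atan2(√a, √(1-a))=0.277326330; dist=6371·c=1766.846 ≈ 1766.8 km; running total=5840.3 km
Leg 3 bearing: y=sinΔλ·cosφ2=0.07541553, x=cosφ1·sinφ2-sinφ1·cosφ2·cosΔλ=0.26319344; θ=atan2(y, x)=15.9891° ≈ 16.0°
Leg 4: φ1=-0.9309551, φ2=-0.7320347, Δφ=0.1989204, Δλ=0.8663448 rad; a=sin²(Δφ/2)+cosφ1·cosφ2·sin²(Δλ/2)=0.0881081618; c=2·atan2(√a, √(1-a))=0.602743037; dist=6371·c=3840.076 ≈ 3840.1 km; running total=9680.4 km
Leg 4 bearing: y=sinΔλ·cosφ2=0.56676312, x=cosφ1·sinφ2-sinφ1·cosφ2·cosΔλ=-0.01265009; θ=atan2(y, x)=91.2786° ≈ 91.3°
Leg 5: φ1=-0.7320347, φ2=1.0722151, Δφ=1.8042498, Δλ=2.8283811 rad; a=sin²(Δφ/2)+cosφ1·cosφ2·sin²(Δλ/2)=0.9626951963; c=2·atan2(√a, √(1-a))=2.752860647; dist=6371·c=17538.475 ≈ 17538.5 km; running total=27218.9 km
Leg 5 bearing: y=sinΔλ·cosφ2=0.14733467, x=cosφ1·sinφ2-sinφ1·cosφ2·cosΔλ=0.34920641; θ=atan2(y, x)=22.8755° ≈ 22.9°
Leg 6: φ1=1.0722151, φ2=-0.7437424, Δφ=-1.8159575, Δλ=-2.3759656 rad; a=sin²(Δφ/2)+cosφ1·cosφ2·sin²(Δλ/2)=0.9241672268; c=2·atan2(√a, √(1-a))=2.583627906; dist=6371·c=16460.293 ≈ 16460.3 km; running total=43679.2 km
Leg 6 bearing: y=sinΔλ·cosφ2=-0.50999845, x=cosφ1·sinφ2-sinφ1·cosφ2·cosΔλ=0.14223303; θ=atan2(y, x)=-74.4168° <0 so +360° → 285.5832° ≈ 285.6°

Leg 1: dist=2809.8 km, bearing=268.4°
Leg 2: dist=1263.7 km, bearing=210.9°
Leg 3: dist=1766.8 km, bearing=16.0°
Leg 4: dist=3840.1 km, bearing=91.3°
Leg 5: dist=17538.5 km, bearing=22.9°
Leg 6: dist=16460.3 km, bearing=285.6°
Total: 43679.2 km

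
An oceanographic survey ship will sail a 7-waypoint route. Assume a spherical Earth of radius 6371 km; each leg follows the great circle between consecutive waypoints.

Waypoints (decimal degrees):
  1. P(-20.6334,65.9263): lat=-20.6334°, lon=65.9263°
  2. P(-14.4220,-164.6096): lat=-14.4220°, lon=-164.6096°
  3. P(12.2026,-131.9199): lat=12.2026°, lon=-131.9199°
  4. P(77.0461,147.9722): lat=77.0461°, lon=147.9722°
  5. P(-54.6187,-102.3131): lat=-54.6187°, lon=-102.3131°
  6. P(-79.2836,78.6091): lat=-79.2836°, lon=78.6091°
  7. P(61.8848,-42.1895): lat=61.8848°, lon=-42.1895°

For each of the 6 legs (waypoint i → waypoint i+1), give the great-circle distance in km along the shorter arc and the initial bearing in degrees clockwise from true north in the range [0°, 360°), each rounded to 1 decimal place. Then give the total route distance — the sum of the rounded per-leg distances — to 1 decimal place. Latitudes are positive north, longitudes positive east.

Leg 1: φ1=-0.3601208, φ2=-0.2517114, Δφ=0.1084094, Δλ=-4.0236105 rad; a=sin²(Δφ/2)+cosφ1·cosφ2·sin²(Δλ/2)=0.7441567059; c=2·atan2(√a, √(1-a))=2.080952353; dist=6371·c=13257.747 ≈ 13257.7 km; running total=13257.7 km
Leg 1 bearing: y=sinΔλ·cosφ2=0.74769468, x=cosφ1·sinφ2-sinφ1·cosφ2·cosΔλ=-0.45000297; θ=atan2(y, x)=121.0418° ≈ 121.0°
Leg 2: φ1=-0.2517114, φ2=0.2129755, Δφ=0.4646869, Δλ=0.5705429 rad; a=sin²(Δφ/2)+cosφ1·cosφ2·sin²(Δλ/2)=0.1279864989; c=2·atan2(√a, √(1-a))=0.731718927; dist=6371·c=4661.781 ≈ 4661.8 km; running total=17919.5 km
Leg 2 bearing: y=sinΔλ·cosφ2=0.52788643, x=cosφ1·sinφ2-sinφ1·cosφ2·cosΔλ=0.40958484; θ=atan2(y, x)=52.1923° ≈ 52.2°
Leg 3: φ1=0.2129755, φ2=1.3447081, Δφ=1.1317326, Δλ=4.8850387 rad; a=sin²(Δφ/2)+cosφ1·cosφ2·sin²(Δλ/2)=0.3781848731; c=2·atan2(√a, √(1-a))=1.324689187; dist=6371·c=8439.595 ≈ 8439.6 km; running total=26359.1 km
Leg 3 bearing: y=sinΔλ·cosφ2=-0.22083432, x=cosφ1·sinφ2-sinφ1·cosφ2·cosΔλ=0.94439213; θ=atan2(y, x)=-13.1614° <0 so +360° → 346.8386° ≈ 346.8°
Leg 4: φ1=1.3447081, φ2=-0.9532761, Δφ=-2.2979843, Δλ=-4.3683026 rad; a=sin²(Δφ/2)+cosφ1·cosφ2·sin²(Δλ/2)=0.9191763021; c=2·atan2(√a, √(1-a))=2.565050456; dist=6371·c=16341.936 ≈ 16341.9 km; running total=42701.0 km
Leg 4 bearing: y=sinΔλ·cosφ2=0.54507557, x=cosφ1·sinφ2-sinφ1·cosφ2·cosΔλ=0.00758514; θ=atan2(y, x)=89.2027° ≈ 89.2°
Leg 5: φ1=-0.9532761, φ2=-1.3837599, Δφ=-0.4304837, Δλ=3.1576881 rad; a=sin²(Δφ/2)+cosφ1·cosφ2·sin²(Δλ/2)=0.1532776508; c=2·atan2(√a, √(1-a))=0.804537287; dist=6371·c=5125.707 ≈ 5125.7 km; running total=47826.7 km
Leg 5 bearing: y=sinΔλ·cosφ2=-0.00299278, x=cosφ1·sinφ2-sinφ1·cosφ2·cosΔλ=-0.72050364; θ=atan2(y, x)=-179.7620° <0 so +360° → 180.2380° ≈ 180.2°
Leg 6: φ1=-1.3837599, φ2=1.0800935, Δφ=2.4638534, Δλ=-2.1083333 rad; a=sin²(Δφ/2)+cosφ1·cosφ2·sin²(Δλ/2)=0.9557432257; c=2·atan2(√a, √(1-a))=2.717679809; dist=6371·c=17314.338 ≈ 17314.3 km; running total=65141.0 km
Leg 6 bearing: y=sinΔλ·cosφ2=-0.40478721, x=cosφ1·sinφ2-sinφ1·cosφ2·cosΔλ=-0.07307368; θ=atan2(y, x)=-100.2330° <0 so +360° → 259.7670° ≈ 259.8°

Leg 1: dist=13257.7 km, bearing=121.0°
Leg 2: dist=4661.8 km, bearing=52.2°
Leg 3: dist=8439.6 km, bearing=346.8°
Leg 4: dist=16341.9 km, bearing=89.2°
Leg 5: dist=5125.7 km, bearing=180.2°
Leg 6: dist=17314.3 km, bearing=259.8°
Total: 65141.0 km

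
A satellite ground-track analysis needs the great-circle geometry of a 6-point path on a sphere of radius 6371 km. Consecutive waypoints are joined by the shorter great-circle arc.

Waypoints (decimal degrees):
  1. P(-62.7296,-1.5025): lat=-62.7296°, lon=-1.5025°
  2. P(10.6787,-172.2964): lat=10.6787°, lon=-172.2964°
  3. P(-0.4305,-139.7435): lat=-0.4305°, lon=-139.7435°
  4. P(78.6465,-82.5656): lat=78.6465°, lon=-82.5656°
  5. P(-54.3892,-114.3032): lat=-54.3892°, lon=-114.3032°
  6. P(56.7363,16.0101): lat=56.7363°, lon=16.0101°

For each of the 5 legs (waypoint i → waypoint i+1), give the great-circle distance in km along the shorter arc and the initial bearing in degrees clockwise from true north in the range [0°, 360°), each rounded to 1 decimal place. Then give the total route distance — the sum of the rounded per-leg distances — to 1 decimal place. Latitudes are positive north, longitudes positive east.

Leg 1: φ1=-1.0948381, φ2=0.1863785, Δφ=1.2812165, Δλ=-2.9809159 rad; a=sin²(Δφ/2)+cosφ1·cosφ2·sin²(Δλ/2)=0.8045807765; c=2·atan2(√a, √(1-a))=2.225799239; dist=6371·c=14180.567 ≈ 14180.6 km; running total=14180.6 km
Leg 1 bearing: y=sinΔλ·cosφ2=-0.15721560, x=cosφ1·sinφ2-sinφ1·cosφ2·cosΔλ=-0.77730654; θ=atan2(y, x)=-168.5658° <0 so +360° → 191.4342° ≈ 191.4°
Leg 2: φ1=0.1863785, φ2=-0.0075136, Δφ=-0.1938921, Δλ=0.5681553 rad; a=sin²(Δφ/2)+cosφ1·cosφ2·sin²(Δλ/2)=0.0865590560; c=2·atan2(√a, √(1-a))=0.597255994; dist=6371·c=3805.118 ≈ 3805.1 km; running total=17985.7 km
Leg 2 bearing: y=sinΔλ·cosφ2=0.53806288, x=cosφ1·sinφ2-sinφ1·cosφ2·cosΔλ=-0.16356859; θ=atan2(y, x)=106.9090° ≈ 106.9°
Leg 3: φ1=-0.0075136, φ2=1.3726404, Δφ=1.3801540, Δλ=0.9979426 rad; a=sin²(Δφ/2)+cosφ1·cosφ2·sin²(Δλ/2)=0.4503320649; c=2·atan2(√a, √(1-a))=1.471296359; dist=6371·c=9373.629 ≈ 9373.6 km; running total=27359.3 km
Leg 3 bearing: y=sinΔλ·cosφ2=0.16543423, x=cosφ1·sinφ2-sinφ1·cosφ2·cosΔλ=0.98120533; θ=atan2(y, x)=9.5702° ≈ 9.6°
Leg 4: φ1=1.3726404, φ2=-0.9492706, Δφ=-2.3219110, Δλ=-0.5539256 rad; a=sin²(Δφ/2)+cosφ1·cosφ2·sin²(Δλ/2)=0.8497973393; c=2·atan2(√a, √(1-a))=2.345626418; dist=6371·c=14943.986 ≈ 14944.0 km; running total=42303.3 km
Leg 4 bearing: y=sinΔλ·cosφ2=-0.30629469, x=cosφ1·sinφ2-sinφ1·cosφ2·cosΔλ=-0.64556243; θ=atan2(y, x)=-154.6174° <0 so +360° → 205.3826° ≈ 205.4°
Leg 5: φ1=-0.9492706, φ2=0.9902352, Δφ=1.9395059, Δλ=2.2743961 rad; a=sin²(Δφ/2)+cosφ1·cosφ2·sin²(Δλ/2)=0.9432056260; c=2·atan2(√a, √(1-a))=2.660330223; dist=6371·c=16948.964 ≈ 16949.0 km; running total=59252.3 km
Leg 5 bearing: y=sinΔλ·cosφ2=0.41823601, x=cosφ1·sinφ2-sinφ1·cosφ2·cosΔλ=0.19837774; θ=atan2(y, x)=64.6241° ≈ 64.6°

Leg 1: dist=14180.6 km, bearing=191.4°
Leg 2: dist=3805.1 km, bearing=106.9°
Leg 3: dist=9373.6 km, bearing=9.6°
Leg 4: dist=14944.0 km, bearing=205.4°
Leg 5: dist=16949.0 km, bearing=64.6°
Total: 59252.3 km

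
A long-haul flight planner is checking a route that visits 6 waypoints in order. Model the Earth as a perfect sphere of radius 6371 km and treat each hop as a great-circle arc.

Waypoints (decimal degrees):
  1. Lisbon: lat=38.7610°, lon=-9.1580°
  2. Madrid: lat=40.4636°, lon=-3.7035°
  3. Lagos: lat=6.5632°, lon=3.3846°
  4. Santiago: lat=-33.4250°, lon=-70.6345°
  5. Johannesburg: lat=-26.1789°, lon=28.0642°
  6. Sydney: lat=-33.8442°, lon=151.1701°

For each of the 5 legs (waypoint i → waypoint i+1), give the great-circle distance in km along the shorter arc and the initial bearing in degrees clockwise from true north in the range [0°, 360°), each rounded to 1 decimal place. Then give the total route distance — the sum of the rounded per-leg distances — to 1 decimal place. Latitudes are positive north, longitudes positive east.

Leg 1: φ1=0.6765071, φ2=0.7062230, Δφ=0.0297160, Δλ=0.0951990 rad; a=sin²(Δφ/2)+cosφ1·cosφ2·sin²(Δλ/2)=0.0015638826; c=2·atan2(√a, √(1-a))=0.079112541; dist=6371·c=504.026 ≈ 504.0 km; running total=504.0 km
Leg 1 bearing: y=sinΔλ·cosφ2=0.07231979, x=cosφ1·sinφ2-sinφ1·cosφ2·cosΔλ=0.03186842; θ=atan2(y, x)=66.2188° ≈ 66.2°
Leg 2: φ1=0.7062230, φ2=0.1145494, Δφ=-0.5916736, Δλ=0.1237107 rad; a=sin²(Δφ/2)+cosφ1·cosφ2·sin²(Δλ/2)=0.0878839953; c=2·atan2(√a, √(1-a))=0.601951738; dist=6371·c=3835.035 ≈ 3835.0 km; running total=4339.0 km
Leg 2 bearing: y=sinΔλ·cosφ2=0.12258669, x=cosφ1·sinφ2-sinφ1·cosφ2·cosΔλ=-0.55282375; θ=atan2(y, x)=167.4972° ≈ 167.5°
Leg 3: φ1=0.1145494, φ2=-0.5833763, Δφ=-0.6979258, Δλ=-1.2918770 rad; a=sin²(Δφ/2)+cosφ1·cosφ2·sin²(Δλ/2)=0.4173427065; c=2·atan2(√a, √(1-a))=1.404719348; dist=6371·c=8949.467 ≈ 8949.5 km; running total=13288.5 km
Leg 3 bearing: y=sinΔλ·cosφ2=-0.80235295, x=cosφ1·sinφ2-sinφ1·cosφ2·cosΔλ=-0.57349876; θ=atan2(y, x)=-125.5561° <0 so +360° → 234.4439° ≈ 234.4°
Leg 4: φ1=-0.5833763, φ2=-0.4569080, Δφ=0.1264683, Δλ=1.7226173 rad; a=sin²(Δφ/2)+cosφ1·cosφ2·sin²(Δλ/2)=0.4351287254; c=2·atan2(√a, √(1-a))=1.440686997; dist=6371·c=9178.617 ≈ 9178.6 km; running total=22467.1 km
Leg 4 bearing: y=sinΔλ·cosφ2=0.88709815, x=cosφ1·sinφ2-sinφ1·cosφ2·cosΔλ=-0.44297149; θ=atan2(y, x)=116.5352° ≈ 116.5°
Leg 5: φ1=-0.4569080, φ2=-0.5906927, Δφ=-0.1337847, Δλ=2.1486033 rad; a=sin²(Δφ/2)+cosφ1·cosφ2·sin²(Δλ/2)=0.5806993990; c=2·atan2(√a, √(1-a))=1.732904197; dist=6371·c=11040.333 ≈ 11040.3 km; running total=33507.4 km
Leg 5 bearing: y=sinΔλ·cosφ2=0.69572482, x=cosφ1·sinφ2-sinφ1·cosφ2·cosΔλ=-0.69994100; θ=atan2(y, x)=135.1731° ≈ 135.2°

Leg 1: dist=504.0 km, bearing=66.2°
Leg 2: dist=3835.0 km, bearing=167.5°
Leg 3: dist=8949.5 km, bearing=234.4°
Leg 4: dist=9178.6 km, bearing=116.5°
Leg 5: dist=11040.3 km, bearing=135.2°
Total: 33507.4 km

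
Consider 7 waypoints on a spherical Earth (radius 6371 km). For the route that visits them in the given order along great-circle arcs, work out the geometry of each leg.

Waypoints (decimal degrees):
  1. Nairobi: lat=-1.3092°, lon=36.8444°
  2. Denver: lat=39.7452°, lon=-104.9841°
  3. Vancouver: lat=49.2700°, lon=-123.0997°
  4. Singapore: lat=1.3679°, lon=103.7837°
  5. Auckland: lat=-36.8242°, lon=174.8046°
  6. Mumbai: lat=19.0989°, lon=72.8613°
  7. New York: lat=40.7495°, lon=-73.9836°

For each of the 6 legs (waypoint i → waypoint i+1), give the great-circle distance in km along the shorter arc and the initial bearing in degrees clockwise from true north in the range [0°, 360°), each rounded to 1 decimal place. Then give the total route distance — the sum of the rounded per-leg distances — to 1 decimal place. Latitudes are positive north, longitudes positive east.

Leg 1: dist=14259.4 km, bearing=322.8°
Leg 2: dist=1777.2 km, bearing=312.5°
Leg 3: dist=12823.6 km, bearing=306.2°
Leg 4: dist=8424.3 km, bearing=128.7°
Leg 5: dist=12303.6 km, bearing=278.9°
Leg 6: dist=12530.5 km, bearing=333.3°
Total: 62118.6 km

Leg 1: φ1=-0.0228499, φ2=0.6936846, Δφ=0.7165345, Δλ=-2.4753743 rad; a=sin²(Δφ/2)+cosφ1·cosφ2·sin²(Δλ/2)=0.8094643693; c=2·atan2(√a, √(1-a))=2.238174409; dist=6371·c=14259.409 ≈ 14259.4 km; running total=14259.4 km
Leg 1 bearing: y=sinΔλ·cosφ2=-0.47519075, x=cosφ1·sinφ2-sinφ1·cosφ2·cosΔλ=0.62539665; θ=atan2(y, x)=-37.2284° <0 so +360° → 322.7716° ≈ 322.8°
Leg 2: φ1=0.6936846, φ2=0.8599237, Δφ=0.1662391, Δλ=-0.3161769 rad; a=sin²(Δφ/2)+cosφ1·cosφ2·sin²(Δλ/2)=0.0193273369; c=2·atan2(√a, √(1-a))=0.278949113; dist=6371·c=1777.185 ≈ 1777.2 km; running total=16036.6 km
Leg 2 bearing: y=sinΔλ·cosφ2=-0.20288376, x=cosφ1·sinφ2-sinφ1·cosφ2·cosΔλ=0.18615409; θ=atan2(y, x)=-47.4624° <0 so +360° → 312.5376° ≈ 312.5°
Leg 3: φ1=0.8599237, φ2=0.0238744, Δφ=-0.8360494, Δλ=3.9598623 rad; a=sin²(Δφ/2)+cosφ1·cosφ2·sin²(Δλ/2)=0.7138768653; c=2·atan2(√a, √(1-a))=2.012802539; dist=6371·c=12823.565 ≈ 12823.6 km; running total=28860.2 km
Leg 3 bearing: y=sinΔλ·cosφ2=-0.72975626, x=cosφ1·sinφ2-sinφ1·cosφ2·cosΔλ=0.53336905; θ=atan2(y, x)=-53.8374° <0 so +360° → 306.1626° ≈ 306.2°
Leg 4: φ1=0.0238744, φ2=-0.6427035, Δφ=-0.6665779, Δλ=1.2395485 rad; a=sin²(Δφ/2)+cosφ1·cosφ2·sin²(Δλ/2)=0.3770240355; c=2·atan2(√a, √(1-a))=1.322294659; dist=6371·c=8424.339 ≈ 8424.3 km; running total=37284.5 km
Leg 4 bearing: y=sinΔλ·cosφ2=0.75696211, x=cosφ1·sinφ2-sinφ1·cosφ2·cosΔλ=-0.60540566; θ=atan2(y, x)=128.6522° ≈ 128.7°
Leg 5: φ1=-0.6427035, φ2=0.3333387, Δφ=0.9760422, Δλ=-1.7792462 rad; a=sin²(Δφ/2)+cosφ1·cosφ2·sin²(Δλ/2)=0.6763232516; c=2·atan2(√a, √(1-a))=1.931194125; dist=6371·c=12303.638 ≈ 12303.6 km; running total=49588.1 km
Leg 5 bearing: y=sinΔλ·cosφ2=-0.92449963, x=cosφ1·sinφ2-sinφ1·cosφ2·cosΔλ=0.14470965; θ=atan2(y, x)=-81.1038° <0 so +360° → 278.8962° ≈ 278.9°
Leg 6: φ1=0.3333387, φ2=0.7112129, Δφ=0.3778743, Δλ=-2.5629270 rad; a=sin²(Δφ/2)+cosφ1·cosφ2·sin²(Δλ/2)=0.6928705440; c=2·atan2(√a, √(1-a))=1.966807269; dist=6371·c=12530.529 ≈ 12530.5 km; running total=62118.6 km
Leg 6 bearing: y=sinΔλ·cosφ2=-0.41432095, x=cosφ1·sinφ2-sinφ1·cosφ2·cosΔλ=0.82434335; θ=atan2(y, x)=-26.6844° <0 so +360° → 333.3156° ≈ 333.3°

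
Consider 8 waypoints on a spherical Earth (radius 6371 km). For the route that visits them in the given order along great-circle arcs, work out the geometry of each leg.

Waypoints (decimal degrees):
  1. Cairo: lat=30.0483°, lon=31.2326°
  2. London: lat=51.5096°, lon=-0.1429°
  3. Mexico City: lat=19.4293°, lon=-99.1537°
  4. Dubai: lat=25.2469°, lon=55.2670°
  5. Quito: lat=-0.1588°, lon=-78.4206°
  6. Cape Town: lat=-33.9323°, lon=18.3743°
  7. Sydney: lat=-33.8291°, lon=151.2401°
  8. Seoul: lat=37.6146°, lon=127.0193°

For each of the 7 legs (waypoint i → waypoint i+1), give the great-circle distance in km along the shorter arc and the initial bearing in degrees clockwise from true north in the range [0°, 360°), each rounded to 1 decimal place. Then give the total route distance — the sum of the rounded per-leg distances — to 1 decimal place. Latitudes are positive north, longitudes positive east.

Leg 1: dist=3511.8 km, bearing=321.8°
Leg 2: dist=8929.3 km, bearing=289.1°
Leg 3: dist=14329.2 km, bearing=30.1°
Leg 4: dist=14316.4 km, bearing=292.0°
Leg 5: dist=10624.1 km, bearing=124.1°
Leg 6: dist=11019.1 km, bearing=141.9°
Leg 7: dist=8329.8 km, bearing=340.3°
Total: 71059.7 km

Leg 1: φ1=0.5244418, φ2=0.8990121, Δφ=0.3745703, Δλ=-0.5476058 rad; a=sin²(Δφ/2)+cosφ1·cosφ2·sin²(Δλ/2)=0.0740563874; c=2·atan2(√a, √(1-a))=0.551218060; dist=6371·c=3511.810 ≈ 3511.8 km; running total=3511.8 km
Leg 1 bearing: y=sinΔλ·cosφ2=-0.32404061, x=cosφ1·sinφ2-sinφ1·cosφ2·cosΔλ=0.41144360; θ=atan2(y, x)=-38.2229° <0 so +360° → 321.7771° ≈ 321.8°
Leg 2: φ1=0.8990121, φ2=0.3391053, Δφ=-0.5599069, Δλ=-1.7280645 rad; a=sin²(Δφ/2)+cosφ1·cosφ2·sin²(Δλ/2)=0.4157814127; c=2·atan2(√a, √(1-a))=1.401552351; dist=6371·c=8929.290 ≈ 8929.3 km; running total=12441.1 km
Leg 2 bearing: y=sinΔλ·cosφ2=-0.93141431, x=cosφ1·sinφ2-sinφ1·cosφ2·cosΔλ=0.32263960; θ=atan2(y, x)=-70.8940° <0 so +360° → 289.1060° ≈ 289.1°
Leg 3: φ1=0.3391053, φ2=0.4406415, Δφ=0.1015363, Δλ=2.6951496 rad; a=sin²(Δφ/2)+cosφ1·cosφ2·sin²(Δλ/2)=0.8137453640; c=2·atan2(√a, √(1-a))=2.249122636; dist=6371·c=14329.160 ≈ 14329.2 km; running total=26770.3 km
Leg 3 bearing: y=sinΔλ·cosφ2=0.39051743, x=cosφ1·sinφ2-sinφ1·cosφ2·cosΔλ=0.67361081; θ=atan2(y, x)=30.1025° ≈ 30.1°
Leg 4: φ1=0.4406415, φ2=-0.0027716, Δφ=-0.4434131, Δλ=-2.3332888 rad; a=sin²(Δφ/2)+cosφ1·cosφ2·sin²(Δλ/2)=0.8129631480; c=2·atan2(√a, √(1-a))=2.247115033; dist=6371·c=14316.370 ≈ 14316.4 km; running total=41086.7 km
Leg 4 bearing: y=sinΔλ·cosφ2=-0.72311387, x=cosφ1·sinφ2-sinφ1·cosφ2·cosΔλ=0.29210032; θ=atan2(y, x)=-68.0039° <0 so +360° → 291.9961° ≈ 292.0°
Leg 5: φ1=-0.0027716, φ2=-0.5922304, Δφ=-0.5894588, Δλ=1.6893897 rad; a=sin²(Δφ/2)+cosφ1·cosφ2·sin²(Δλ/2)=0.5483093307; c=2·atan2(√a, √(1-a))=1.667565948; dist=6371·c=10624.063 ≈ 10624.1 km; running total=51710.8 km
Leg 5 bearing: y=sinΔλ·cosφ2=0.82386997, x=cosφ1·sinφ2-sinφ1·cosφ2·cosΔλ=-0.55848286; θ=atan2(y, x)=124.1325° ≈ 124.1°
Leg 6: φ1=-0.5922304, φ2=-0.5904292, Δφ=0.0018012, Δλ=2.3189457 rad; a=sin²(Δφ/2)+cosφ1·cosφ2·sin²(Δλ/2)=0.5790528973; c=2·atan2(√a, √(1-a))=1.729568350; dist=6371·c=11019.080 ≈ 11019.1 km; running total=62729.9 km
Leg 6 bearing: y=sinΔλ·cosφ2=0.60886215, x=cosφ1·sinφ2-sinφ1·cosφ2·cosΔλ=-0.77736056; θ=atan2(y, x)=141.9304° ≈ 141.9°
Leg 7: φ1=-0.5904292, φ2=0.6564986, Δφ=1.2469278, Δλ=-0.4227327 rad; a=sin²(Δφ/2)+cosφ1·cosφ2·sin²(Δλ/2)=0.3698444892; c=2·atan2(√a, √(1-a))=1.307452011; dist=6371·c=8329.777 ≈ 8329.8 km; running total=71059.7 km
Leg 7 bearing: y=sinΔλ·cosφ2=-0.32497631, x=cosφ1·sinφ2-sinφ1·cosφ2·cosΔλ=0.90919116; θ=atan2(y, x)=-19.6686° <0 so +360° → 340.3314° ≈ 340.3°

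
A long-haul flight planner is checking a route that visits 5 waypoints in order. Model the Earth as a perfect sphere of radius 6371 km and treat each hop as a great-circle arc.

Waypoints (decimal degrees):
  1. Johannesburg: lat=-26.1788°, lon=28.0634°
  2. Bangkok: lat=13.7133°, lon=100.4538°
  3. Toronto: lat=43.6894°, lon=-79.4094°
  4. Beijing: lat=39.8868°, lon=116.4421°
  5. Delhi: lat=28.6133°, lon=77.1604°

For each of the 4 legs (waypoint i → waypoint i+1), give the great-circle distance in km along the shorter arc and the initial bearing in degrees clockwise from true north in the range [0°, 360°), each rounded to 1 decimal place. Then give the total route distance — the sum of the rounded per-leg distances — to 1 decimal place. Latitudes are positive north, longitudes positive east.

Leg 1: dist=8989.1 km, bearing=69.7°
Leg 2: dist=13632.2 km, bearing=359.9°
Leg 3: dist=10586.7 km, bearing=347.9°
Leg 4: dist=3786.8 km, bearing=263.0°
Total: 36994.8 km

Leg 1: φ1=-0.4569063, φ2=0.2393422, Δφ=0.6962485, Δλ=1.2634508 rad; a=sin²(Δφ/2)+cosφ1·cosφ2·sin²(Δλ/2)=0.4204144603; c=2·atan2(√a, √(1-a))=1.410945356; dist=6371·c=8989.133 ≈ 8989.1 km; running total=8989.1 km
Leg 1 bearing: y=sinΔλ·cosφ2=0.92596989, x=cosφ1·sinφ2-sinφ1·cosφ2·cosΔλ=0.34240958; θ=atan2(y, x)=69.7064° ≈ 69.7°
Leg 2: φ1=0.2393422, φ2=0.7625239, Δφ=0.5231816, Δλ=-3.1392050 rad; a=sin²(Δφ/2)+cosφ1·cosφ2·sin²(Δλ/2)=0.7693645412; c=2·atan2(√a, √(1-a))=2.139724162; dist=6371·c=13632.183 ≈ 13632.2 km; running total=22621.3 km
Leg 2 bearing: y=sinΔλ·cosφ2=-0.00172647, x=cosφ1·sinφ2-sinφ1·cosφ2·cosΔλ=0.84247730; θ=atan2(y, x)=-0.1174° <0 so +360° → 359.8826° ≈ 359.9°
Leg 3: φ1=0.7625239, φ2=0.6961560, Δφ=-0.0663679, Δλ=3.4182535 rad; a=sin²(Δφ/2)+cosφ1·cosφ2·sin²(Δλ/2)=0.5453913722; c=2·atan2(√a, √(1-a))=1.661704234; dist=6371·c=10586.718 ≈ 10586.7 km; running total=33208.0 km
Leg 3 bearing: y=sinΔλ·cosφ2=-0.20958770, x=cosφ1·sinφ2-sinφ1·cosφ2·cosΔλ=0.97356638; θ=atan2(y, x)=-12.1491° <0 so +360° → 347.8509° ≈ 347.9°
Leg 4: φ1=0.6961560, φ2=0.4993963, Δφ=-0.1967597, Δλ=-0.6855950 rad; a=sin²(Δφ/2)+cosφ1·cosφ2·sin²(Δλ/2)=0.0857501761; c=2·atan2(√a, √(1-a))=0.594373227; dist=6371·c=3786.752 ≈ 3786.8 km; running total=36994.8 km
Leg 4 bearing: y=sinΔλ·cosφ2=-0.55581022, x=cosφ1·sinφ2-sinφ1·cosφ2·cosΔλ=-0.06828857; θ=atan2(y, x)=-97.0044° <0 so +360° → 262.9956° ≈ 263.0°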